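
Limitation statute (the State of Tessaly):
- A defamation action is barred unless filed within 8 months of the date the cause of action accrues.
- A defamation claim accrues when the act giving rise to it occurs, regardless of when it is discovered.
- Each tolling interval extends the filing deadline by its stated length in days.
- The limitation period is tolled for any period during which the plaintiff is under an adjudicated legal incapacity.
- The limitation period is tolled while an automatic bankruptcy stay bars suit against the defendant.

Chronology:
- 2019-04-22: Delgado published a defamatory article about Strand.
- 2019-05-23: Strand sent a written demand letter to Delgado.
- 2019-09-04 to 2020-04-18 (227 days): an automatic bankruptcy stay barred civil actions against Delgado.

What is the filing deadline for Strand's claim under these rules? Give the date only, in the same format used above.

2020-08-05

The claim accrued on 2019-04-22, when the wrongful act occurred.
The untolled deadline — 8 months after 2019-04-22 — is 2019-12-22.
Because the automatic bankruptcy stay ran from 2019-09-04 to 2020-04-18, the deadline is extended by 227 days to 2020-08-05.
Nothing else in the chronology tolls or restarts the period.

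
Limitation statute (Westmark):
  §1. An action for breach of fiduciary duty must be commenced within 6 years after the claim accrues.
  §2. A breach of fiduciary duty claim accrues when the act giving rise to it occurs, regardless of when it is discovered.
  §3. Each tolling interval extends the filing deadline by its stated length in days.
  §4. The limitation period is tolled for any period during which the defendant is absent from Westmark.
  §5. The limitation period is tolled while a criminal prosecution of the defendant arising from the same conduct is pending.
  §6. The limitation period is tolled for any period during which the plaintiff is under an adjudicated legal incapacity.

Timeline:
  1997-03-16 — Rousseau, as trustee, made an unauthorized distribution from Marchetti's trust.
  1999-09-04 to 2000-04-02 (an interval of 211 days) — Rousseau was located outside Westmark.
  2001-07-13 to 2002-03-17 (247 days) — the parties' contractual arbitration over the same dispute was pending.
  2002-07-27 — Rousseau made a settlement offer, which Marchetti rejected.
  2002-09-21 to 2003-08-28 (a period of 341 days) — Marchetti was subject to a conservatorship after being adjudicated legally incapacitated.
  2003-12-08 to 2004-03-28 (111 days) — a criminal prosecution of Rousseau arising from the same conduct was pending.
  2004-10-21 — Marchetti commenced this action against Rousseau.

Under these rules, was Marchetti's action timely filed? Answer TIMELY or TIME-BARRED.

The claim accrued on 1997-03-16, when the wrongful act occurred.
6 years from 1997-03-16 is 2003-03-16.
The defendant's absence from the jurisdiction from 1999-09-04 to 2000-04-02 tolled the period for 211 days, extending the deadline to 2003-10-13.
The plaintiff's legal incapacity from 2002-09-21 to 2003-08-28 tolled the period for 341 days, extending the deadline to 2004-09-18.
The period was tolled for 111 days by the pending criminal prosecution (2003-12-08 to 2004-03-28), pushing the deadline to 2005-01-07.
The pending related arbitration from 2001-07-13 to 2002-03-17 does not toll the period, because no stated rule makes a pending arbitration a tolling event.
None of the other events listed affects the running of the period under the stated rules.
The 2004-10-21 filing precedes the 2005-01-07 deadline; the claim is timely.

TIMELY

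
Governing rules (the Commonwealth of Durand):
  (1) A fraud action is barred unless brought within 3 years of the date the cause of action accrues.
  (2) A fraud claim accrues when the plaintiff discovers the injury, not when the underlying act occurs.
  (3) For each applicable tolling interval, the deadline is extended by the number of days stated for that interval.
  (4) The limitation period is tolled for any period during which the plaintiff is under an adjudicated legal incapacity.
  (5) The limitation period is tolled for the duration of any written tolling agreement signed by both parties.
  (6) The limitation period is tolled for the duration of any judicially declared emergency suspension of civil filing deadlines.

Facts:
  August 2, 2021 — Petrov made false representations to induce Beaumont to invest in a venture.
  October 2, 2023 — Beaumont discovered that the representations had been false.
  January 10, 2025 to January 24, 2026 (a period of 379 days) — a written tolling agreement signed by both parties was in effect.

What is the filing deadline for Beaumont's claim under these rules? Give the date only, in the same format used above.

The claim did not accrue until Beaumont discovered the injury on October 2, 2023; the August 2, 2021 act date does not start the clock under the stated rule.
3 years from October 2, 2023 is October 2, 2026.
The period was tolled for 379 days by the written tolling agreement (January 10, 2025 to January 24, 2026), pushing the deadline to October 16, 2027.

October 16, 2027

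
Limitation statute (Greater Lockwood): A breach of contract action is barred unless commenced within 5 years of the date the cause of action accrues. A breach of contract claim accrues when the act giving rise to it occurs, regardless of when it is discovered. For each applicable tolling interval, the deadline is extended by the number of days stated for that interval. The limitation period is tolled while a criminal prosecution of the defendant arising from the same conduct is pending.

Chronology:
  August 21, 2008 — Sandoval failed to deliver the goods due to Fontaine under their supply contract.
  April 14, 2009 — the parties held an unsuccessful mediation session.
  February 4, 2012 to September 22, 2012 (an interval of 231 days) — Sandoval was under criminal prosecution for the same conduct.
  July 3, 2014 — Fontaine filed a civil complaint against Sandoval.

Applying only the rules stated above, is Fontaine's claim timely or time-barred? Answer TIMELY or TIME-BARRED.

TIME-BARRED

The limitation period began to run on August 21, 2008.
5 years from August 21, 2008 is August 21, 2013.
Because the pending criminal prosecution ran from February 4, 2012 to September 22, 2012, the deadline is extended by 231 days to April 9, 2014.
The other events in the timeline have no effect on the limitation period under the stated rules.
Fontaine filed on July 3, 2014, after the April 9, 2014 deadline, so the action is time-barred.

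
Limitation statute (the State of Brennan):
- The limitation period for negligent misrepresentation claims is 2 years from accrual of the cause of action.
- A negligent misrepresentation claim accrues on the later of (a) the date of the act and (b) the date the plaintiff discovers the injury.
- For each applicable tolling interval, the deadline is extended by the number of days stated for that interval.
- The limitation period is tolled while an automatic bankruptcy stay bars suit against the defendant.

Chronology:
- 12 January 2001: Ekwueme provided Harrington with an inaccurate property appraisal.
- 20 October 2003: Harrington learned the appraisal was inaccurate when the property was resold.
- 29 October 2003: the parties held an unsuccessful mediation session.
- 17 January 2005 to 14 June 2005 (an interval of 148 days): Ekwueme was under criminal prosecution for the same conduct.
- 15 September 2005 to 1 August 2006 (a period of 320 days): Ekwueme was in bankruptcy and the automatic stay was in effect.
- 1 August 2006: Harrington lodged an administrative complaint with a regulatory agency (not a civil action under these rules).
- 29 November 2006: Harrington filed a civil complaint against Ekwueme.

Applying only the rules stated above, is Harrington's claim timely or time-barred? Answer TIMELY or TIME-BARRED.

TIME-BARRED

Taking the later of the act (12 January 2001) and discovery (20 October 2003), the claim accrued on 20 October 2003.
The untolled deadline — 2 years after 20 October 2003 — is 20 October 2005.
The period was tolled for 320 days by the automatic bankruptcy stay (15 September 2005 to 1 August 2006), pushing the deadline to 5 September 2006.
Although a criminal prosecution ran from 17 January 2005 to 14 June 2005, the stated rules do not make that a tolling event, so it is disregarded.
None of the other events listed affects the running of the period under the stated rules.
The 29 November 2006 filing falls after the 5 September 2006 deadline; the claim is time-barred.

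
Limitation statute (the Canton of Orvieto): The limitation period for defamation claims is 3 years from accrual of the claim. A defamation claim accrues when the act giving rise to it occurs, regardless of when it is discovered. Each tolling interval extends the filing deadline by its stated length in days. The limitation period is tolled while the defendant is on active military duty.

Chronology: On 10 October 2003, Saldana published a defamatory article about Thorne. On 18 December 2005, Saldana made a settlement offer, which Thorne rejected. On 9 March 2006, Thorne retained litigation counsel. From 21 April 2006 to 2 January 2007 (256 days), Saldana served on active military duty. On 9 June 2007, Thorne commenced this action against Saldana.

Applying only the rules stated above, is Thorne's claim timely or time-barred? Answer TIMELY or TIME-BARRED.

The limitation period began to run on 10 October 2003.
Adding the 3 years base period to 10 October 2003 gives a deadline of 10 October 2006, before any tolling.
Because the defendant's active military service ran from 21 April 2006 to 2 January 2007, the deadline is extended by 256 days to 23 June 2007.
None of the other events listed affects the running of the period under the stated rules.
Filing on 9 June 2007 beat the 23 June 2007 deadline — the action is timely.

TIMELY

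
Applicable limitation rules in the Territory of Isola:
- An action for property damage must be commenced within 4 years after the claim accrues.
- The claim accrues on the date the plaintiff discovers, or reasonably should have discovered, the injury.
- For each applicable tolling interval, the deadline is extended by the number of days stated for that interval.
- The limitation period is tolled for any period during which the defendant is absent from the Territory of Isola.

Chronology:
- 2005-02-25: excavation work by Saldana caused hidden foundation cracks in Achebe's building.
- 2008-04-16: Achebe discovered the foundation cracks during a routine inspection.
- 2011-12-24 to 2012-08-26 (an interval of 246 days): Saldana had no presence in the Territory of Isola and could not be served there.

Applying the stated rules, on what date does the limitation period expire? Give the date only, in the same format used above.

2012-12-18

Under the discovery rule, the claim accrued on 2008-04-16, when Achebe discovered the injury — not on the 2005-02-25 date of the underlying act.
The untolled deadline — 4 years after 2008-04-16 — is 2012-04-16.
The defendant's absence from the jurisdiction from 2011-12-24 to 2012-08-26 tolled the period for 246 days, extending the deadline to 2012-12-18.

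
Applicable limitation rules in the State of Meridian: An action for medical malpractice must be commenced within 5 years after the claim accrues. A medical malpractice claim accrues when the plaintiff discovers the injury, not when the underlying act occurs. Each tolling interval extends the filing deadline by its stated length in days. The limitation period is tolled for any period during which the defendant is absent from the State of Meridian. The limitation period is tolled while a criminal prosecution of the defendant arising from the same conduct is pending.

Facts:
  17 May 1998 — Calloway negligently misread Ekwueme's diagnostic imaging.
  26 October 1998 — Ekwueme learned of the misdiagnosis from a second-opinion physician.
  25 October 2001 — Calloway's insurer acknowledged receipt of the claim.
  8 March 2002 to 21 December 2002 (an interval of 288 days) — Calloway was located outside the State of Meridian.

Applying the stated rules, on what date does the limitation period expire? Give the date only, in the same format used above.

The claim did not accrue until Ekwueme discovered the injury on 26 October 1998; the 17 May 1998 act date does not start the clock under the stated rule.
Adding the 5 years base period to 26 October 1998 gives a deadline of 26 October 2003, before any tolling.
The period was tolled for 288 days by the defendant's absence from the jurisdiction (8 March 2002 to 21 December 2002), pushing the deadline to 9 August 2004.
The other events in the timeline have no effect on the limitation period under the stated rules.

9 August 2004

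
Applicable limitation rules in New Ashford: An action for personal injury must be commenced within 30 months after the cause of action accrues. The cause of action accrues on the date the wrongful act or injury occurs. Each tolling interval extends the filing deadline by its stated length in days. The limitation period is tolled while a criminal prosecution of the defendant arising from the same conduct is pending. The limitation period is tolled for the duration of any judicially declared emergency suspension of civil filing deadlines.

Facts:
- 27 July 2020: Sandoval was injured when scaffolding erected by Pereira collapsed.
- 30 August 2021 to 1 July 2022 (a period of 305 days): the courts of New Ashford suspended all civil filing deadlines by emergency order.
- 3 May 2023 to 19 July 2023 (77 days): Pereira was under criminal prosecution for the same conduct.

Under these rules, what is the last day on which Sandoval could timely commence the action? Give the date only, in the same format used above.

13 February 2024

The limitation period began to run on 27 July 2020.
The untolled deadline — 30 months after 27 July 2020 — is 27 January 2023.
The emergency suspension of filing deadlines from 30 August 2021 to 1 July 2022 tolled the period for 305 days, extending the deadline to 28 November 2023.
The pending criminal prosecution from 3 May 2023 to 19 July 2023 tolled the period for 77 days, extending the deadline to 13 February 2024.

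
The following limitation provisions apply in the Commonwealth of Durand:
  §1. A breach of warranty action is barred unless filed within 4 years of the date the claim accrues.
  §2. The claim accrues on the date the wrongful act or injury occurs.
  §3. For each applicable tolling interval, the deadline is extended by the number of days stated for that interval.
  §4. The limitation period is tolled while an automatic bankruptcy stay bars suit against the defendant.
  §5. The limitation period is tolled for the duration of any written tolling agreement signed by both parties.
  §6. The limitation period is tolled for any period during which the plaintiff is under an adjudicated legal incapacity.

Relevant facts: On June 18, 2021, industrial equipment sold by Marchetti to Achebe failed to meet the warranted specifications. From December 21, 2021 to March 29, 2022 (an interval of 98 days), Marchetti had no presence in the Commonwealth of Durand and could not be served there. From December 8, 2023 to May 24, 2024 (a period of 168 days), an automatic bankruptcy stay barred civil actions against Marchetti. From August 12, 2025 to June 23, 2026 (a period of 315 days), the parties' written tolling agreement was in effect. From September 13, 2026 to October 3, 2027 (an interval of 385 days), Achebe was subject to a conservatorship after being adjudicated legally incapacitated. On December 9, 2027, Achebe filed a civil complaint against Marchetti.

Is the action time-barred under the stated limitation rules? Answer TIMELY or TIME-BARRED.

The claim accrued on June 18, 2021, the date of the act.
4 years from June 18, 2021 is June 18, 2025.
The automatic bankruptcy stay from December 8, 2023 to May 24, 2024 tolled the period for 168 days, extending the deadline to December 3, 2025.
Because the written tolling agreement ran from August 12, 2025 to June 23, 2026, the deadline is extended by 315 days to October 14, 2026.
Because the plaintiff's legal incapacity ran from September 13, 2026 to October 3, 2027, the deadline is extended by 385 days to November 3, 2027.
No stated provision tolls the period for the defendant's absence, so the interval from December 21, 2021 to March 29, 2022 has no effect on the deadline.
Achebe filed on December 9, 2027, after the November 3, 2027 deadline, so the action is time-barred.

TIME-BARRED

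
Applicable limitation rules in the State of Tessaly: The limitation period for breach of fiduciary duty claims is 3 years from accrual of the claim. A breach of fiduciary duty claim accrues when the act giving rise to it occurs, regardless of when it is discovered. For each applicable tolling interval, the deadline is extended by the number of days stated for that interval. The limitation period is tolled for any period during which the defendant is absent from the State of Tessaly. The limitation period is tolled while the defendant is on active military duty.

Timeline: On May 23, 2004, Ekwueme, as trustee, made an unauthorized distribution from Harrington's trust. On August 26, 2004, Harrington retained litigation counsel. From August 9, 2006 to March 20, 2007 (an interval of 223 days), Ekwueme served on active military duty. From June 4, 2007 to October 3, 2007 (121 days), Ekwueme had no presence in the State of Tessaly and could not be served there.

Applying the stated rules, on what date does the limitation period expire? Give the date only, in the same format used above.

May 1, 2008

The claim accrued on May 23, 2004, the date of the act.
Adding the 3 years base period to May 23, 2004 gives a deadline of May 23, 2007, before any tolling.
Because the defendant's active military service ran from August 9, 2006 to March 20, 2007, the deadline is extended by 223 days to January 1, 2008.
The defendant's absence from the jurisdiction from June 4, 2007 to October 3, 2007 tolled the period for 121 days, extending the deadline to May 1, 2008.
Nothing else in the chronology tolls or restarts the period.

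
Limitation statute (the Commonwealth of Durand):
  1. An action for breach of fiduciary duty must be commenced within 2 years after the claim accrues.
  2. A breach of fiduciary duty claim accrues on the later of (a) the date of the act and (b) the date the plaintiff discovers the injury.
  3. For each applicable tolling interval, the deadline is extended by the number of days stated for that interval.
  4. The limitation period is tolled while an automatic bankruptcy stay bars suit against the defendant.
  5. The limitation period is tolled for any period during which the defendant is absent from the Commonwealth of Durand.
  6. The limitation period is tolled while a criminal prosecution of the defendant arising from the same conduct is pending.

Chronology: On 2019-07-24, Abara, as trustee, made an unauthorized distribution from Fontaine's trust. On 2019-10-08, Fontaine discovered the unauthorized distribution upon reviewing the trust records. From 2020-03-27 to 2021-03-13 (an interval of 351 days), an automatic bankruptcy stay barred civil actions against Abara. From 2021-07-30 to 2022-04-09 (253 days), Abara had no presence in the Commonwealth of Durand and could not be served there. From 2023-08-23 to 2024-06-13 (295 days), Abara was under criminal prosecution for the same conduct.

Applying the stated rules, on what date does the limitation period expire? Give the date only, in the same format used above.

Taking the later of the act (2019-07-24) and discovery (2019-10-08), the claim accrued on 2019-10-08.
2 years from 2019-10-08 is 2021-10-08.
The automatic bankruptcy stay from 2020-03-27 to 2021-03-13 tolled the period for 351 days, extending the deadline to 2022-09-24.
The defendant's absence from the jurisdiction from 2021-07-30 to 2022-04-09 tolled the period for 253 days, extending the deadline to 2023-06-04.
The pending criminal prosecution from 2023-08-23 to 2024-06-13 began after the period had already run on 2023-06-04, so it has no tolling effect.

2023-06-04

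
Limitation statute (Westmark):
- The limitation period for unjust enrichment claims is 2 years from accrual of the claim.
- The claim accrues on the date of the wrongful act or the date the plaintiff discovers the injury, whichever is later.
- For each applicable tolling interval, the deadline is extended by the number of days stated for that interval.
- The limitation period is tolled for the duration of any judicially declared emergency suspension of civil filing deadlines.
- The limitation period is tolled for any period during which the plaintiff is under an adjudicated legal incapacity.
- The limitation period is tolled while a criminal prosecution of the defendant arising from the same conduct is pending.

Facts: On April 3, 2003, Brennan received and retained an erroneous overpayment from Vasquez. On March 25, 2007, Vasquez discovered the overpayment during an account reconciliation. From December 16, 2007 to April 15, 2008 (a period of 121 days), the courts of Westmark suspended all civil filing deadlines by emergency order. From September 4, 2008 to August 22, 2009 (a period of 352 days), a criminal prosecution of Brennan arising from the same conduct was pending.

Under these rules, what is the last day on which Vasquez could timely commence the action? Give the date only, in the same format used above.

Taking the later of the act (April 3, 2003) and discovery (March 25, 2007), the claim accrued on March 25, 2007.
Adding the 2 years base period to March 25, 2007 gives a deadline of March 25, 2009, before any tolling.
The emergency suspension of filing deadlines from December 16, 2007 to April 15, 2008 tolled the period for 121 days, extending the deadline to July 24, 2009.
Because the pending criminal prosecution ran from September 4, 2008 to August 22, 2009, the deadline is extended by 352 days to July 11, 2010.

July 11, 2010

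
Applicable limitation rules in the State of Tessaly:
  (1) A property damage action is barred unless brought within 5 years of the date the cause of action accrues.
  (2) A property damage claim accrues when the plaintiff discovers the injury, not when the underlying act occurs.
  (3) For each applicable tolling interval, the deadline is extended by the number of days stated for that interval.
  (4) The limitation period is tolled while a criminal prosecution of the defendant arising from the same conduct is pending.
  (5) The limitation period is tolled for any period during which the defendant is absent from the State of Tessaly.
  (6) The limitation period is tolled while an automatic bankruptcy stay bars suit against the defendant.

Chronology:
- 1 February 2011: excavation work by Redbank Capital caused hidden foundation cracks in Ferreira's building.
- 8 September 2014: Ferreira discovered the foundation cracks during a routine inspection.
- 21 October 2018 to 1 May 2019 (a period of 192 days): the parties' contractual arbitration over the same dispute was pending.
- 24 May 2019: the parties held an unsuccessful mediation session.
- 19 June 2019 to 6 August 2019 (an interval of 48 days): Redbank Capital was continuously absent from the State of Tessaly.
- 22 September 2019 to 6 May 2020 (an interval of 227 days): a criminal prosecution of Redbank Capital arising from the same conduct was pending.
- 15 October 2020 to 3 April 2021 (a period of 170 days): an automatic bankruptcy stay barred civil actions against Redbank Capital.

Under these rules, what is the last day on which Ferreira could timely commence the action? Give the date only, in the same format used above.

9 June 2020

Accrual is tied to discovery, so the period began on 8 September 2014 rather than on 1 February 2011 when the act occurred.
Adding the 5 years base period to 8 September 2014 gives a deadline of 8 September 2019, before any tolling.
The period was tolled for 48 days by the defendant's absence from the jurisdiction (19 June 2019 to 6 August 2019), pushing the deadline to 26 October 2019.
The period was tolled for 227 days by the pending criminal prosecution (22 September 2019 to 6 May 2020), pushing the deadline to 9 June 2020.
The automatic bankruptcy stay from 15 October 2020 to 3 April 2021 began after the period had already run on 9 June 2020, so it has no tolling effect.
No stated provision tolls the period for a pending arbitration, so the interval from 21 October 2018 to 1 May 2019 has no effect on the deadline.
Nothing else in the chronology tolls or restarts the period.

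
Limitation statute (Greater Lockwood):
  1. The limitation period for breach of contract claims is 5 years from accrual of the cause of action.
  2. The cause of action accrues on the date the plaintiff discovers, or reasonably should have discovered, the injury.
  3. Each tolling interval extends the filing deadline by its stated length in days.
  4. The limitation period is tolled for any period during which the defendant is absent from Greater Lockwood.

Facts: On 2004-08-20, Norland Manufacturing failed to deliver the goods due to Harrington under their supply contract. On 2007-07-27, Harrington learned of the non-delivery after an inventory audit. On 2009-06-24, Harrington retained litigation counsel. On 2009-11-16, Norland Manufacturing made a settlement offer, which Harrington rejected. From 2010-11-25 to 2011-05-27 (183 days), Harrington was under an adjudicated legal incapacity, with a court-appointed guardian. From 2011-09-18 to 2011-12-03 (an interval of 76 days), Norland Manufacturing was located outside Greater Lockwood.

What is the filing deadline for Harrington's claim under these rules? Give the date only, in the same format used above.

The claim did not accrue until Harrington discovered the injury on 2007-07-27; the 2004-08-20 act date does not start the clock under the stated rule.
Adding the 5 years base period to 2007-07-27 gives a deadline of 2012-07-27, before any tolling.
The period was tolled for 76 days by the defendant's absence from the jurisdiction (2011-09-18 to 2011-12-03), pushing the deadline to 2012-10-11.
Although the plaintiff's incapacity ran from 2010-11-25 to 2011-05-27, the stated rules do not make that a tolling event, so it is disregarded.
None of the other events listed affects the running of the period under the stated rules.

2012-10-11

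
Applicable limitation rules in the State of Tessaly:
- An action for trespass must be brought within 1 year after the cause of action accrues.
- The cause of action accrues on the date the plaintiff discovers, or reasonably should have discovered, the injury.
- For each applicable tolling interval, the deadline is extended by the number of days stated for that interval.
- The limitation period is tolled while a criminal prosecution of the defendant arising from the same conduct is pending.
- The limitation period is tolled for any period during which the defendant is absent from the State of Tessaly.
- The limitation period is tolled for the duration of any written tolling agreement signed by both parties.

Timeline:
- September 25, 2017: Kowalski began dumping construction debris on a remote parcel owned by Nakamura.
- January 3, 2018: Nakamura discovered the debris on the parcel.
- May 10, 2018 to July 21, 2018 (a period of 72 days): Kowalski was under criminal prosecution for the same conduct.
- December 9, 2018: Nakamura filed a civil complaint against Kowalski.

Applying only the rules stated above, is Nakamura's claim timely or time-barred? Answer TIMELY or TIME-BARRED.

Under the discovery rule, the claim accrued on January 3, 2018, when Nakamura discovered the injury — not on the September 25, 2017 date of the underlying act.
Adding the 1 year base period to January 3, 2018 gives a deadline of January 3, 2019, before any tolling.
The pending criminal prosecution from May 10, 2018 to July 21, 2018 tolled the period for 72 days, extending the deadline to March 16, 2019.
The December 9, 2018 filing precedes the March 16, 2019 deadline; the claim is timely.

TIMELY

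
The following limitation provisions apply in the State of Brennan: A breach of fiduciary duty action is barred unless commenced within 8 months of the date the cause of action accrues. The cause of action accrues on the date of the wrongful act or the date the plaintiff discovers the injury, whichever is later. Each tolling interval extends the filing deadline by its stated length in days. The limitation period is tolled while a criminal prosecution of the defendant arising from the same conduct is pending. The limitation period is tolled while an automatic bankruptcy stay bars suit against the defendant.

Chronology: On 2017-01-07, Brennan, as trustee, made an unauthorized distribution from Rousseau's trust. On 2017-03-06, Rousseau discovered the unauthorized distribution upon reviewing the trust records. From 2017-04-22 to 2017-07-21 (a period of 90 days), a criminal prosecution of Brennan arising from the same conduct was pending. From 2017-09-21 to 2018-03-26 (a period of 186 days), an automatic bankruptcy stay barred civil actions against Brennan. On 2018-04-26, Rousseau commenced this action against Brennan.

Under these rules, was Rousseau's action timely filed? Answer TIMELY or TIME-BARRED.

TIMELY

The claim accrued on 2017-03-06 — the later of the 2017-01-07 act and the 2017-03-06 discovery.
8 months from 2017-03-06 is 2017-11-06.
The period was tolled for 90 days by the pending criminal prosecution (2017-04-22 to 2017-07-21), pushing the deadline to 2018-02-04.
The period was tolled for 186 days by the automatic bankruptcy stay (2017-09-21 to 2018-03-26), pushing the deadline to 2018-08-09.
Rousseau filed on 2018-04-26, before the 2018-08-09 deadline, so the action is timely.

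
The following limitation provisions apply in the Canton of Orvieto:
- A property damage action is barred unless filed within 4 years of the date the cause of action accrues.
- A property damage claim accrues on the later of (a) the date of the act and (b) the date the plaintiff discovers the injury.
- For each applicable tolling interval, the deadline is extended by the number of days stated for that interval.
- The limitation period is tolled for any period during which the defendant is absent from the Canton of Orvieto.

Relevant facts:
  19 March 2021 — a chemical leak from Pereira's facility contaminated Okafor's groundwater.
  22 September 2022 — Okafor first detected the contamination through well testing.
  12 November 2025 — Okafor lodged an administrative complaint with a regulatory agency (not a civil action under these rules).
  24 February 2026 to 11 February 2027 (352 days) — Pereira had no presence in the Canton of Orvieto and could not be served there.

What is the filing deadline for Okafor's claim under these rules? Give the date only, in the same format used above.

9 September 2027

Because discovery on 22 September 2022 post-dates the 19 March 2021 act, accrual under the later-of rule falls on 22 September 2022.
Adding the 4 years base period to 22 September 2022 gives a deadline of 22 September 2026, before any tolling.
The defendant's absence from the jurisdiction from 24 February 2026 to 11 February 2027 tolled the period for 352 days, extending the deadline to 9 September 2027.
None of the other events listed affects the running of the period under the stated rules.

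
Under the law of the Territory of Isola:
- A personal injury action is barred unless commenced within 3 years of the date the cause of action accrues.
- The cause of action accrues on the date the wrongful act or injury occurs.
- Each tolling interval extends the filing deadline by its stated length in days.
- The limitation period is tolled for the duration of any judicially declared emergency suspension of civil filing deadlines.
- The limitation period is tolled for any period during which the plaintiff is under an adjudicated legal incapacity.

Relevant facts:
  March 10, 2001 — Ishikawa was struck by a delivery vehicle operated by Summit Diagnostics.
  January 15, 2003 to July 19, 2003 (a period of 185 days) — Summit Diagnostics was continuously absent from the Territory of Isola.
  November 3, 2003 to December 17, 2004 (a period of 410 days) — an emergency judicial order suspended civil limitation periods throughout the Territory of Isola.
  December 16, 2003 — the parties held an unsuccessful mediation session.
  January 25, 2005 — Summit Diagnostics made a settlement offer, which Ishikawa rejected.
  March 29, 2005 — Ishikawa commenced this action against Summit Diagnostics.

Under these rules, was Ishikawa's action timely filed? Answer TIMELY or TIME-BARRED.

TIMELY

The limitation period began to run on March 10, 2001.
The untolled deadline — 3 years after March 10, 2001 — is March 10, 2004.
The emergency suspension of filing deadlines from November 3, 2003 to December 17, 2004 tolled the period for 410 days, extending the deadline to April 24, 2005.
The defendant's absence from the jurisdiction from January 15, 2003 to July 19, 2003 does not toll the period, because no stated rule makes the defendant's absence a tolling event.
None of the other events listed affects the running of the period under the stated rules.
The March 29, 2005 filing precedes the April 24, 2005 deadline; the claim is timely.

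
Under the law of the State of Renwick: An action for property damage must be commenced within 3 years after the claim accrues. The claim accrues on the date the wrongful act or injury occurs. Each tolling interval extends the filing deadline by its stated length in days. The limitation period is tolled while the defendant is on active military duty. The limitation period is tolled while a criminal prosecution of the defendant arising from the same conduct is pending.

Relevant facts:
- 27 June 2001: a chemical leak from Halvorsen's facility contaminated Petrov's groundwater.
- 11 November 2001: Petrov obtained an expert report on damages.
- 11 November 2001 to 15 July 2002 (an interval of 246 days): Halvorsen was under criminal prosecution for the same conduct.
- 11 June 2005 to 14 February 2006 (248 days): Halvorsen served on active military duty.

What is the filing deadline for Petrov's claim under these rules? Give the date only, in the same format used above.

28 February 2005

The claim accrued on 27 June 2001, the date of the act.
3 years from 27 June 2001 is 27 June 2004.
The pending criminal prosecution from 11 November 2001 to 15 July 2002 tolled the period for 246 days, extending the deadline to 28 February 2005.
By the time the defendant's active military service began on 11 June 2005, the limitation period had already expired on 28 February 2005; that interval cannot revive it.
Nothing else in the chronology tolls or restarts the period.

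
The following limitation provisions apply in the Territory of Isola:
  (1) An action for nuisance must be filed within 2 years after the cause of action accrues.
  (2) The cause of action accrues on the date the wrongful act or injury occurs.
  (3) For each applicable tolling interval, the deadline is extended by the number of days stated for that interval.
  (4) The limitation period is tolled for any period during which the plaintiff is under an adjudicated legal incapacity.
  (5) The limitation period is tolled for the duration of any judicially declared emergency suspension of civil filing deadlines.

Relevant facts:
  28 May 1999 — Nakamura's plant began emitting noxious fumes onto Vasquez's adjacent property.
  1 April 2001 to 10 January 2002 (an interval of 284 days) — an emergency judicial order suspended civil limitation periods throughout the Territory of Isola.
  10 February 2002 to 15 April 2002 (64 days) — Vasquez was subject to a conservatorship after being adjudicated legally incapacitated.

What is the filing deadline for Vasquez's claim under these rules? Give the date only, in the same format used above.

The limitation period began to run on 28 May 1999.
2 years from 28 May 1999 is 28 May 2001.
Because the emergency suspension of filing deadlines ran from 1 April 2001 to 10 January 2002, the deadline is extended by 284 days to 8 March 2002.
The period was tolled for 64 days by the plaintiff's legal incapacity (10 February 2002 to 15 April 2002), pushing the deadline to 11 May 2002.

11 May 2002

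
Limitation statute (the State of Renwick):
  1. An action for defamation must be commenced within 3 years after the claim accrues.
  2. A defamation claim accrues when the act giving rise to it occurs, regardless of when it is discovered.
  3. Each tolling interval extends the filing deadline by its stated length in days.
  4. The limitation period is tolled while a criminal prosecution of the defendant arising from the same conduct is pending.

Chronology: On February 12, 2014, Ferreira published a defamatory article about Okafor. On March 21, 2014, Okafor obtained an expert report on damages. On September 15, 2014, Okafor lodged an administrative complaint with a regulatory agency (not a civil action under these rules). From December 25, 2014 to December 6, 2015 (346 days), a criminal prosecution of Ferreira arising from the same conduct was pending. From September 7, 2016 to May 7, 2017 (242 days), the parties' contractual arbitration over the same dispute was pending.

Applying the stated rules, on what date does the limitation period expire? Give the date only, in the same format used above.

The claim accrued on February 12, 2014, when the wrongful act occurred.
Adding the 3 years base period to February 12, 2014 gives a deadline of February 12, 2017, before any tolling.
The pending criminal prosecution from December 25, 2014 to December 6, 2015 tolled the period for 346 days, extending the deadline to January 24, 2018.
No stated provision tolls the period for a pending arbitration, so the interval from September 7, 2016 to May 7, 2017 has no effect on the deadline.
The other events in the timeline have no effect on the limitation period under the stated rules.

January 24, 2018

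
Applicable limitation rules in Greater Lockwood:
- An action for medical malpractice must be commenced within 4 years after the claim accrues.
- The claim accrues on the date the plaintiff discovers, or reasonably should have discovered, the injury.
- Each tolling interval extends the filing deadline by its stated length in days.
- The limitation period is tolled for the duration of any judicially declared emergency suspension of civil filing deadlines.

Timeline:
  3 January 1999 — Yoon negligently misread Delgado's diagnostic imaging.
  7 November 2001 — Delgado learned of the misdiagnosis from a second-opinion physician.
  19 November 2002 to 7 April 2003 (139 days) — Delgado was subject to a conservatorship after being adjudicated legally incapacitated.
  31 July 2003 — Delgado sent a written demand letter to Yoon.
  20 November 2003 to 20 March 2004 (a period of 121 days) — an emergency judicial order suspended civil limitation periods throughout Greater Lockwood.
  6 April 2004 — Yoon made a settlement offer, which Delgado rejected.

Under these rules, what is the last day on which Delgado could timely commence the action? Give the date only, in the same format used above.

8 March 2006

The claim did not accrue until Delgado discovered the injury on 7 November 2001; the 3 January 1999 act date does not start the clock under the stated rule.
Adding the 4 years base period to 7 November 2001 gives a deadline of 7 November 2005, before any tolling.
Because the emergency suspension of filing deadlines ran from 20 November 2003 to 20 March 2004, the deadline is extended by 121 days to 8 March 2006.
The plaintiff's legal incapacity from 19 November 2002 to 7 April 2003 does not toll the period, because no stated rule makes the plaintiff's incapacity a tolling event.
Nothing else in the chronology tolls or restarts the period.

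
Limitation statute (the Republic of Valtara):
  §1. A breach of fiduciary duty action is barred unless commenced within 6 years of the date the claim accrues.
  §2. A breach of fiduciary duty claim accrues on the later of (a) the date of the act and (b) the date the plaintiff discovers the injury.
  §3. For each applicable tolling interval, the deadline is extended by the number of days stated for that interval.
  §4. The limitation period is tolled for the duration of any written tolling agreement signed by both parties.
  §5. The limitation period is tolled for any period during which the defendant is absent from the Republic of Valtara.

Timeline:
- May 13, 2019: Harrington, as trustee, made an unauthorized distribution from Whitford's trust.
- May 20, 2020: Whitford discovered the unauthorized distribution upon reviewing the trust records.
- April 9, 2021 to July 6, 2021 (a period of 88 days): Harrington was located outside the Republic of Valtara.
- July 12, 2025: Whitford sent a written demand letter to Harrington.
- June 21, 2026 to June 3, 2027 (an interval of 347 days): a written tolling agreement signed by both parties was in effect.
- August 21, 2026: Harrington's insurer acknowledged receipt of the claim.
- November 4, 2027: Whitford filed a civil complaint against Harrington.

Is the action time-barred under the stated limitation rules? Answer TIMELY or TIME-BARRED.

TIME-BARRED

The claim accrued on May 20, 2020 — the later of the May 13, 2019 act and the May 20, 2020 discovery.
6 years from May 20, 2020 is May 20, 2026.
Because the defendant's absence from the jurisdiction ran from April 9, 2021 to July 6, 2021, the deadline is extended by 88 days to August 16, 2026.
The period was tolled for 347 days by the written tolling agreement (June 21, 2026 to June 3, 2027), pushing the deadline to July 29, 2027.
None of the other events listed affects the running of the period under the stated rules.
The November 4, 2027 filing falls after the July 29, 2027 deadline; the claim is time-barred.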